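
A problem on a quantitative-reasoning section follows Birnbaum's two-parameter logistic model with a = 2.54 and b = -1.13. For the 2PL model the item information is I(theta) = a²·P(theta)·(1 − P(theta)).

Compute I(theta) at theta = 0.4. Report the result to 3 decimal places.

0.127

P = 1/(1+e^{-3.8862}) = 0.9799
P(1−P) = 0.9799 × 0.0201 = 0.0197
I = a² × P(1−P) = 2.54² × 0.0197 = 0.12714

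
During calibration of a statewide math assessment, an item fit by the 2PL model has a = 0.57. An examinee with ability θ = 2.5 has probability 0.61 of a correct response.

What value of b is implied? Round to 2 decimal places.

P(θ) = 1 / (1 + exp(−a(θ − b)))
logit(0.61) = ln(0.61/0.39) = 0.4473
b = θ − logit/(a) = 2.5 − 0.4473/0.5700 = 1.7152

1.72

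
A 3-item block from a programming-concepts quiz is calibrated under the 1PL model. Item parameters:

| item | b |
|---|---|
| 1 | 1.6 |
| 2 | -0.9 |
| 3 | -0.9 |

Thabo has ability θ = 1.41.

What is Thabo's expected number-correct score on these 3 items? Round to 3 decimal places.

2.272

P(θ) = 1 / (1 + exp(−(θ − b)))
P_1 = 1/(1+e^{0.1900}) = 0.4526
P_2 = 1/(1+e^{-2.3100}) = 0.9097
P_3 = 1/(1+e^{-2.3100}) = 0.9097
E[score] = 0.4526 + 0.9097 + 0.9097 = 2.2720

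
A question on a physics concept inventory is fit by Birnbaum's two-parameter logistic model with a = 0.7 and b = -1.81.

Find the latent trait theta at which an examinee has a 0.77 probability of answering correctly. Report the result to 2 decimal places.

P(theta) = 1 / (1 + exp(−a(theta − b)))
logit = ln(0.7700/0.2300) = 1.2083
theta = b + logit/(a) = -1.81 + 1.2083/0.7000 = -0.0838

-0.08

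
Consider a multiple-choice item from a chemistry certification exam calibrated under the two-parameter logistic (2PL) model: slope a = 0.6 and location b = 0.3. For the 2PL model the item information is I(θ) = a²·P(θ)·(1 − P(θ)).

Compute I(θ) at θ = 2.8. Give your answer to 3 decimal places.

P = 1/(1+e^{-1.5000}) = 0.8176
P(1−P) = 0.8176 × 0.1824 = 0.1491
I = a² × P(1−P) = 0.6² × 0.1491 = 0.05369

0.054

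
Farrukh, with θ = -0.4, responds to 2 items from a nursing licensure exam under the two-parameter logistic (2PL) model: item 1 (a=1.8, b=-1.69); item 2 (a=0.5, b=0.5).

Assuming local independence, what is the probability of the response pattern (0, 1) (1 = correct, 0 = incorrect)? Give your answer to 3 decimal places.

0.035

P(θ) = 1 / (1 + exp(−a(θ − b)))
P_1 = 1/(1+e^{-2.3220}) = 0.9107
P_2 = 1/(1+e^{0.4500}) = 0.3894
L = (1−P_1) × P_2 = 0.0893 × 0.3894 = 0.03478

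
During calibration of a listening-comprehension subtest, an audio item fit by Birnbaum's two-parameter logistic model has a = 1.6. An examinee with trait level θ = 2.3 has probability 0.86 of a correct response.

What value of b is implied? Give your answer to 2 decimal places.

P(θ) = 1 / (1 + exp(−a(θ − b)))
logit(0.86) = ln(0.86/0.14) = 1.8153
b = θ − logit/(a) = 2.3 − 1.8153/1.6000 = 1.1654

1.17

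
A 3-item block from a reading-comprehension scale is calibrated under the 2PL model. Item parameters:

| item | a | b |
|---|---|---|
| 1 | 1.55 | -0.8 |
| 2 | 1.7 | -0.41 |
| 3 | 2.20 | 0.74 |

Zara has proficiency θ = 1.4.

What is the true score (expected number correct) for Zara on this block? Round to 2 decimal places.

2.73

P(θ) = 1 / (1 + exp(−a(θ − b)))
P_1 = 1/(1+e^{-3.4100}) = 0.9680
P_2 = 1/(1+e^{-3.0770}) = 0.9559
P_3 = 1/(1+e^{-1.4520}) = 0.8103
E[score] = 0.9680 + 0.9559 + 0.8103 = 2.7343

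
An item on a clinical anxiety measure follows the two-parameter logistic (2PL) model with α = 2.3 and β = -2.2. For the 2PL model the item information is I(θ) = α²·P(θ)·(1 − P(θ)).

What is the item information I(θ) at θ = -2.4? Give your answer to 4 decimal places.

1.2549

P = 1/(1+e^{0.4600}) = 0.3870
P(1−P) = 0.3870 × 0.6130 = 0.2372
I = α² × P(1−P) = 2.3² × 0.2372 = 1.25494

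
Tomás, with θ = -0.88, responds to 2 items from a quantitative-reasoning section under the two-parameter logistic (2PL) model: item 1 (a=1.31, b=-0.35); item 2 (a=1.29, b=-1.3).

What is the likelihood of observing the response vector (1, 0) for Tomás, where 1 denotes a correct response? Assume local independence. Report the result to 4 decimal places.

P(θ) = 1 / (1 + exp(−a(θ − b)))
P_1 = 1/(1+e^{0.6943}) = 0.3331
P_2 = 1/(1+e^{-0.5418}) = 0.6322
L = P_1 × (1−P_2) = 0.3331 × 0.3678 = 0.12250

0.1225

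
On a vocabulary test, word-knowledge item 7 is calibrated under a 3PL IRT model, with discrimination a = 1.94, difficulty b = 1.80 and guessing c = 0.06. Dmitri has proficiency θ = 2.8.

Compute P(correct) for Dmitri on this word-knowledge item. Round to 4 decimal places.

0.8819

P(θ) = c + (1 − c) · 1 / (1 + exp(−a(θ − b)))
Exponent: 1.94 × (2.8 − 1.80) = 1.9400
1/(1 + e^{-1.9400}) = 0.8744
P = 0.06 + 0.94 × 0.8744 = 0.8819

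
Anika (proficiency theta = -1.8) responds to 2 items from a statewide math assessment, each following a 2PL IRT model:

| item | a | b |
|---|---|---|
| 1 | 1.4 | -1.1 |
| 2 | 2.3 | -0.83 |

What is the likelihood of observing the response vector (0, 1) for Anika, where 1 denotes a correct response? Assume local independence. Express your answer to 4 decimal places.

P(theta) = 1 / (1 + exp(−a(theta − b)))
P_1 = 1/(1+e^{0.9800}) = 0.2729
P_2 = 1/(1+e^{2.2310}) = 0.0970
L = (1−P_1) × P_2 = 0.7271 × 0.0970 = 0.07053

0.0705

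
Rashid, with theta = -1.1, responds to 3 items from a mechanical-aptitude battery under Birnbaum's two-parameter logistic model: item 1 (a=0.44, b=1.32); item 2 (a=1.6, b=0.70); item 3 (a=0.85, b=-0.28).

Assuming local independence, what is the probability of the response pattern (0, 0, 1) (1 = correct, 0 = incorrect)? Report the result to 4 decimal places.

0.2341

P(theta) = 1 / (1 + exp(−a(theta − b)))
P_1 = 1/(1+e^{1.0648}) = 0.2564
P_2 = 1/(1+e^{2.8800}) = 0.0532
P_3 = 1/(1+e^{0.6970}) = 0.3325
L = (1−P_1) × (1−P_2) × P_3 = 0.7436 × 0.9468 × 0.3325 = 0.23409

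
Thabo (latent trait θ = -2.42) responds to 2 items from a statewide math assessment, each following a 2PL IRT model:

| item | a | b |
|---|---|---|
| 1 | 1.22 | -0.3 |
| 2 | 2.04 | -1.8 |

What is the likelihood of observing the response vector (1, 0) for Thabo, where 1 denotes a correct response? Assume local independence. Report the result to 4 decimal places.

P(θ) = 1 / (1 + exp(−a(θ − b)))
P_1 = 1/(1+e^{2.5864}) = 0.0700
P_2 = 1/(1+e^{1.2648}) = 0.2201
L = P_1 × (1−P_2) = 0.0700 × 0.7799 = 0.05460

0.0546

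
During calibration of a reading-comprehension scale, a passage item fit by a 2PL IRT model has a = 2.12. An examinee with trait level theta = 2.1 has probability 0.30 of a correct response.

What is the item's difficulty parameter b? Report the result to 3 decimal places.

2.500

P(theta) = 1 / (1 + exp(−a(theta − b)))
logit(0.30) = ln(0.30/0.70) = -0.8473
b = theta − logit/(a) = 2.1 − (-0.8473)/2.1200 = 2.4997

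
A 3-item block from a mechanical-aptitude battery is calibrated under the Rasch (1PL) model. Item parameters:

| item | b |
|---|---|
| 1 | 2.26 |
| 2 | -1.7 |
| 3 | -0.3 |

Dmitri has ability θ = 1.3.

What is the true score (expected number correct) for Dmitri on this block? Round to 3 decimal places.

P(θ) = 1 / (1 + exp(−(θ − b)))
P_1 = 1/(1+e^{0.9600}) = 0.2769
P_2 = 1/(1+e^{-3.0000}) = 0.9526
P_3 = 1/(1+e^{-1.6000}) = 0.8320
E[score] = 0.2769 + 0.9526 + 0.8320 = 2.0615

2.061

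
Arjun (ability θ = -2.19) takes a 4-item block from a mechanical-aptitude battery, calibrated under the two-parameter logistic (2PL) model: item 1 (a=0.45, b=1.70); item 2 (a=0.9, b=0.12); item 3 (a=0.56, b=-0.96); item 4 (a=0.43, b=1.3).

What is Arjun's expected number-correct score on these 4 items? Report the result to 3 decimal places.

P(θ) = 1 / (1 + exp(−a(θ − b)))
P_1 = 1/(1+e^{1.7505}) = 0.1480
P_2 = 1/(1+e^{2.0790}) = 0.1112
P_3 = 1/(1+e^{0.6888}) = 0.3343
P_4 = 1/(1+e^{1.5007}) = 0.1823
E[score] = 0.1480 + 0.1112 + 0.3343 + 0.1823 = 0.7758

0.776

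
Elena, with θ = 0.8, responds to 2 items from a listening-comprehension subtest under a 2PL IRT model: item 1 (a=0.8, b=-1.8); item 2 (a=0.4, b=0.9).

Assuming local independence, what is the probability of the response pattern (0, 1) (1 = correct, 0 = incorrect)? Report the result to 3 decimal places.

0.054

P(θ) = 1 / (1 + exp(−a(θ − b)))
P_1 = 1/(1+e^{-2.0800}) = 0.8889
P_2 = 1/(1+e^{0.0400}) = 0.4900
L = (1−P_1) × P_2 = 0.1111 × 0.4900 = 0.05442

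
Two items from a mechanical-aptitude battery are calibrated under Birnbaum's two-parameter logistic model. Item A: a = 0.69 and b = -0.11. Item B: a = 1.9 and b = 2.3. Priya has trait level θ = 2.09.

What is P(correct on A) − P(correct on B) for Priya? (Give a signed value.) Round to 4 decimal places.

0.4187

P(θ) = 1 / (1 + exp(−a(θ − b)))
P_A = 0.8202
P_B = 0.4016
P_A − P_B = 0.4187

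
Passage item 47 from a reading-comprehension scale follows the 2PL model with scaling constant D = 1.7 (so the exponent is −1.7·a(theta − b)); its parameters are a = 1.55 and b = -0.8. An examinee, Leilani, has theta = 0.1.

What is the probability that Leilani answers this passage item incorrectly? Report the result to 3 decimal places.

P(theta) = 1 / (1 + exp(−D·a(theta − b)))
Exponent: 1.7 × 1.55 × (0.1 − (-0.8)) = 2.3715
1/(1 + e^{-2.3715}) = 0.9146
P = 0.9146
P(incorrect) = 1 − 0.9146 = 0.0854

0.085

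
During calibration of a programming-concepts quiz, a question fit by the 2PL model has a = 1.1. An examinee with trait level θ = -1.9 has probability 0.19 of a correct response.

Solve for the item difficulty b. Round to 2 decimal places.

-0.58

P(θ) = 1 / (1 + exp(−a(θ − b)))
logit(0.19) = ln(0.19/0.81) = -1.4500
b = θ − logit/(a) = -1.9 − (-1.4500)/1.1000 = -0.5818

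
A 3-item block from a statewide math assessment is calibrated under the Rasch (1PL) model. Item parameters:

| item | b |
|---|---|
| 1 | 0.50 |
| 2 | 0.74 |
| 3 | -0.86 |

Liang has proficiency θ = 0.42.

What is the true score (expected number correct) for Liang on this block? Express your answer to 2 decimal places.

1.68

P(θ) = 1 / (1 + exp(−(θ − b)))
P_1 = 1/(1+e^{0.0800}) = 0.4800
P_2 = 1/(1+e^{0.3200}) = 0.4207
P_3 = 1/(1+e^{-1.2800}) = 0.7824
E[score] = 0.4800 + 0.4207 + 0.7824 = 1.6831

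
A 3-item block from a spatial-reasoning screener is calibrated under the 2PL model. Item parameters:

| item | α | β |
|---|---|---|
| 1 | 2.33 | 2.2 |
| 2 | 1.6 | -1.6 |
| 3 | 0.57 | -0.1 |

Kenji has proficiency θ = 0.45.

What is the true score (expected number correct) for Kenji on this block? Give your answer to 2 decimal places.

1.56

P(θ) = 1 / (1 + exp(−α(θ − β)))
P_1 = 1/(1+e^{4.0775}) = 0.0167
P_2 = 1/(1+e^{-3.2800}) = 0.9637
P_3 = 1/(1+e^{-0.3135}) = 0.5777
E[score] = 0.0167 + 0.9637 + 0.5777 = 1.5581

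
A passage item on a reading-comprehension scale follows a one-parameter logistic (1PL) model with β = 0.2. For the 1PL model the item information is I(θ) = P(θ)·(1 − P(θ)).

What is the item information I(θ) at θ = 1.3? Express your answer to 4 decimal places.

P = 1/(1+e^{-1.1000}) = 0.7503
P(1−P) = 0.7503 × 0.2497 = 0.1874
I = P(1−P) = 0.18737

0.1874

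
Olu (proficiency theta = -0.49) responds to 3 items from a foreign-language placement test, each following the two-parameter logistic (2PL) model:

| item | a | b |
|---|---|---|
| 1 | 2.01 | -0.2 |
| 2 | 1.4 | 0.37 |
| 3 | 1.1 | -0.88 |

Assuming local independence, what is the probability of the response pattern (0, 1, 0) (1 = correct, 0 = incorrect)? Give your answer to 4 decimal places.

P(theta) = 1 / (1 + exp(−a(theta − b)))
P_1 = 1/(1+e^{0.5829}) = 0.3583
P_2 = 1/(1+e^{1.2040}) = 0.2308
P_3 = 1/(1+e^{-0.4290}) = 0.6056
L = (1−P_1) × P_2 × (1−P_3) = 0.6417 × 0.2308 × 0.3944 = 0.05840

0.0584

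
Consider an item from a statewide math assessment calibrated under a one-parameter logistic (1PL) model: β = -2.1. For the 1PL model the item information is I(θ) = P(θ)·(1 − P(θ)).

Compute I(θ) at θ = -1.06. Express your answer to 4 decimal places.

0.1930

P = 1/(1+e^{-1.0400}) = 0.7389
P(1−P) = 0.7389 × 0.2611 = 0.1930
I = P(1−P) = 0.19295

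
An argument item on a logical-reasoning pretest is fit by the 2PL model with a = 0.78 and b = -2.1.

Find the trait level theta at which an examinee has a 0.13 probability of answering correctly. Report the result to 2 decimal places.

-4.54

P(theta) = 1 / (1 + exp(−a(theta − b)))
logit = ln(0.1300/0.8700) = -1.9010
theta = b + logit/(a) = -2.1 + (-1.9010)/0.7800 = -4.5371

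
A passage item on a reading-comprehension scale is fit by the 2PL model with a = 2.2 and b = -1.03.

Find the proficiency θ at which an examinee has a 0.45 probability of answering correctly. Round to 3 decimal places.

P(θ) = 1 / (1 + exp(−a(θ − b)))
logit = ln(0.4500/0.5500) = -0.2007
θ = b + logit/(a) = -1.03 + (-0.2007)/2.2000 = -1.1212

-1.121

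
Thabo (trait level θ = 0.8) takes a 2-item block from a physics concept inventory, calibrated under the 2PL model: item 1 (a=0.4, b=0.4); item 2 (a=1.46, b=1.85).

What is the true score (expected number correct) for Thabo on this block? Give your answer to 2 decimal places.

P(θ) = 1 / (1 + exp(−a(θ − b)))
P_1 = 1/(1+e^{-0.1600}) = 0.5399
P_2 = 1/(1+e^{1.5330}) = 0.1776
E[score] = 0.5399 + 0.1776 = 0.7175

0.72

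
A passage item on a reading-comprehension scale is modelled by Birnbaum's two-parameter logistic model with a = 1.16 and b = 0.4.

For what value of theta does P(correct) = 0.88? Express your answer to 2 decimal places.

P(theta) = 1 / (1 + exp(−a(theta − b)))
logit = ln(0.8800/0.1200) = 1.9924
theta = b + logit/(a) = 0.4 + 1.9924/1.1600 = 2.1176

2.12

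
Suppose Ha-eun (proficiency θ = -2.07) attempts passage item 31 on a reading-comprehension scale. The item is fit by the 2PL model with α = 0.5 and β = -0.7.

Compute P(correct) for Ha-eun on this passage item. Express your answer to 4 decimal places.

P(θ) = 1 / (1 + exp(−α(θ − β)))
Exponent: 0.5 × (-2.07 − (-0.7)) = -0.6850
1/(1 + e^{0.6850}) = 0.3351

0.3351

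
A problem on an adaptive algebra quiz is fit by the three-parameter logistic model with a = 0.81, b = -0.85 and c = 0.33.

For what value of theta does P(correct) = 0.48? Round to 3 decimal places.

-2.385

P(theta) = c + (1 − c) · 1 / (1 + exp(−a(theta − b)))
Remove guessing floor: (0.48 − 0.33)/(1 − 0.33) = 0.2239
logit = ln(0.2239/0.7761) = -1.2432
theta = b + logit/(a) = -0.85 + (-1.2432)/0.8100 = -2.3848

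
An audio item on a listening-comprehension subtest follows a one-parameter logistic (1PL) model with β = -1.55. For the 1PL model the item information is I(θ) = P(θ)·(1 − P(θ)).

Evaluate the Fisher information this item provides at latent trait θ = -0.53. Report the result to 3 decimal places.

0.195

P = 1/(1+e^{-1.0200}) = 0.7350
P(1−P) = 0.7350 × 0.2650 = 0.1948
I = P(1−P) = 0.19479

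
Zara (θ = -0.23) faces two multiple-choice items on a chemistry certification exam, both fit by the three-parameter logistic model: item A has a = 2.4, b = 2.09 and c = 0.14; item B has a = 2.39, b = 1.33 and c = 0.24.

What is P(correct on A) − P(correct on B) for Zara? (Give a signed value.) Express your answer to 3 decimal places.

P(θ) = c + (1 − c) · 1 / (1 + exp(−a(θ − b)))
P_A = 0.1433
P_B = 0.2578
P_A − P_B = -0.1146

-0.115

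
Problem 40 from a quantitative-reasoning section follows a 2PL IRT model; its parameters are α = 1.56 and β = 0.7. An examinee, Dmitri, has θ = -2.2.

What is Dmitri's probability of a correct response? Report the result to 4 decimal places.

0.0107

P(θ) = 1 / (1 + exp(−α(θ − β)))
Exponent: 1.56 × (-2.2 − 0.7) = -4.5240
1/(1 + e^{4.5240}) = 0.0107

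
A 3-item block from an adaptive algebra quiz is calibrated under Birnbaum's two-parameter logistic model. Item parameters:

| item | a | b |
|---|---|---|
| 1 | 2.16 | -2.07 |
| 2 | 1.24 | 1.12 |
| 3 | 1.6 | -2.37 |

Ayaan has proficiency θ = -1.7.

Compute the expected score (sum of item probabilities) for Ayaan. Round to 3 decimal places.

1.464

P(θ) = 1 / (1 + exp(−a(θ − b)))
P_1 = 1/(1+e^{-0.7992}) = 0.6898
P_2 = 1/(1+e^{3.4968}) = 0.0294
P_3 = 1/(1+e^{-1.0720}) = 0.7450
E[score] = 0.6898 + 0.0294 + 0.7450 = 1.4642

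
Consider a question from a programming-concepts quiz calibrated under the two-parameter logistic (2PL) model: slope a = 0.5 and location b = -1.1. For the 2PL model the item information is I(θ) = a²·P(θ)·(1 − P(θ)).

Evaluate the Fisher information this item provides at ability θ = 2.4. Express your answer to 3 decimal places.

P = 1/(1+e^{-1.7500}) = 0.8520
P(1−P) = 0.8520 × 0.1480 = 0.1261
I = a² × P(1−P) = 0.5² × 0.1261 = 0.03153

0.032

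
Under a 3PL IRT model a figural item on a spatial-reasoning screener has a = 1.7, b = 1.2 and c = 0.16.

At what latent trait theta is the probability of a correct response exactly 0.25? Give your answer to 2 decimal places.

P(theta) = c + (1 − c) · 1 / (1 + exp(−a(theta − b)))
Remove guessing floor: (0.25 − 0.16)/(1 − 0.16) = 0.1071
logit = ln(0.1071/0.8929) = -2.1203
theta = b + logit/(a) = 1.2 + (-2.1203)/1.7000 = -0.0472

-0.05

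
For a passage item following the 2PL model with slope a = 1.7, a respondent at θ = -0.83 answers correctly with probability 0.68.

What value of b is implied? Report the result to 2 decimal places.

-1.27

P(θ) = 1 / (1 + exp(−a(θ − b)))
logit(0.68) = ln(0.68/0.32) = 0.7538
b = θ − logit/(a) = -0.83 − 0.7538/1.7000 = -1.2734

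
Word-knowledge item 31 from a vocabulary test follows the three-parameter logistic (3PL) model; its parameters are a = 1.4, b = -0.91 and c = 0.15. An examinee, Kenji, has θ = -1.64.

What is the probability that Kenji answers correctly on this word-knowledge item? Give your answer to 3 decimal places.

0.375

P(θ) = c + (1 − c) · 1 / (1 + exp(−a(θ − b)))
Exponent: 1.4 × (-1.64 − (-0.91)) = -1.0220
1/(1 + e^{1.0220}) = 0.2646
P = 0.15 + 0.85 × 0.2646 = 0.3749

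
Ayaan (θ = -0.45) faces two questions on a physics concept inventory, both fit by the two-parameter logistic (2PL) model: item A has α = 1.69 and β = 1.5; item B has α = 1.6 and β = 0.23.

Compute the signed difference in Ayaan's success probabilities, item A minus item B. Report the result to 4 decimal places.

P(θ) = 1 / (1 + exp(−α(θ − β)))
P_A = 0.0357
P_B = 0.2520
P_A − P_B = -0.2163

-0.2163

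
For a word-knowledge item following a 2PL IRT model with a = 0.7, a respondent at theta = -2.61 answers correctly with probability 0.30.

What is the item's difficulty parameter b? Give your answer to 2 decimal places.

P(theta) = 1 / (1 + exp(−a(theta − b)))
logit(0.30) = ln(0.30/0.70) = -0.8473
b = theta − logit/(a) = -2.61 − (-0.8473)/0.7000 = -1.3996

-1.40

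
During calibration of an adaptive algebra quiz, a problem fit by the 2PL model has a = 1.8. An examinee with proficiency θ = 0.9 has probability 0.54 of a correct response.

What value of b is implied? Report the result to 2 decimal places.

0.81

P(θ) = 1 / (1 + exp(−a(θ − b)))
logit(0.54) = ln(0.54/0.46) = 0.1603
b = θ − logit/(a) = 0.9 − 0.1603/1.8000 = 0.8109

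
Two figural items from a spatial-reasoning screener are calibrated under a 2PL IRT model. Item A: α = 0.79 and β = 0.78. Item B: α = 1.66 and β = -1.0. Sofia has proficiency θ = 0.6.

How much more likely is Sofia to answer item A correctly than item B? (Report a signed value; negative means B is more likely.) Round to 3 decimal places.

P(θ) = 1 / (1 + exp(−α(θ − β)))
P_A = 0.4645
P_B = 0.9344
P_A − P_B = -0.4699

-0.470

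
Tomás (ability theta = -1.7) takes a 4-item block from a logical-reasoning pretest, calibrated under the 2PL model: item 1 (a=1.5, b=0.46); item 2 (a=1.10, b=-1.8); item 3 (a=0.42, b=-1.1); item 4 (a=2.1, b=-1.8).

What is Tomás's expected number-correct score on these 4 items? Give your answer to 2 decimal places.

P(theta) = 1 / (1 + exp(−a(theta − b)))
P_1 = 1/(1+e^{3.2400}) = 0.0377
P_2 = 1/(1+e^{-0.1100}) = 0.5275
P_3 = 1/(1+e^{0.2520}) = 0.4373
P_4 = 1/(1+e^{-0.2100}) = 0.5523
E[score] = 0.0377 + 0.5275 + 0.4373 + 0.5523 = 1.5548

1.55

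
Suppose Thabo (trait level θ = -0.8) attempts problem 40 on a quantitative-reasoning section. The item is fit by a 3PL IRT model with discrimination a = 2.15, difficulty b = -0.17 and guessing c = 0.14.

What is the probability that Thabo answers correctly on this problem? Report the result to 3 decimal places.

P(θ) = c + (1 − c) · 1 / (1 + exp(−a(θ − b)))
Exponent: 2.15 × (-0.8 − (-0.17)) = -1.3545
1/(1 + e^{1.3545}) = 0.2051
P = 0.14 + 0.86 × 0.2051 = 0.3164

0.316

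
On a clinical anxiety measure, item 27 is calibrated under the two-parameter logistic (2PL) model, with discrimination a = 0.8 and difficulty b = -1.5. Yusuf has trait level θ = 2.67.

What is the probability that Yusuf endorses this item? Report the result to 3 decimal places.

P(θ) = 1 / (1 + exp(−a(θ − b)))
Exponent: 0.8 × (2.67 − (-1.5)) = 3.3360
1/(1 + e^{-3.3360}) = 0.9656

0.966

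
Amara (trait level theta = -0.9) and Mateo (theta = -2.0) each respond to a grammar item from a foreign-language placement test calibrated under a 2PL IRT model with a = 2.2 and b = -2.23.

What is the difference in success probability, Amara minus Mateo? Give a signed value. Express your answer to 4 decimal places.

0.3252

P(theta) = 1 / (1 + exp(−a(theta − b)))
P(Amara) = 0.9491  [exponent 2.9260]
P(Mateo) = 0.6239  [exponent 0.5060]
Difference = 0.9491 − 0.6239 = 0.3252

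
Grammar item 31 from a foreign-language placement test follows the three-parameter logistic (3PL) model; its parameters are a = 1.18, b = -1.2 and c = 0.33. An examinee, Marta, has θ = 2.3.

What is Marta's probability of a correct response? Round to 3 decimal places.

P(θ) = c + (1 − c) · 1 / (1 + exp(−a(θ − b)))
Exponent: 1.18 × (2.3 − (-1.2)) = 4.1300
1/(1 + e^{-4.1300}) = 0.9842
P = 0.33 + 0.67 × 0.9842 = 0.9894

0.989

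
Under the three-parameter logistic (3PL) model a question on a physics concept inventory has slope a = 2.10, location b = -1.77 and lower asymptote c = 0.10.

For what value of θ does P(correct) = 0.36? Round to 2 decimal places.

-2.20

P(θ) = c + (1 − c) · 1 / (1 + exp(−a(θ − b)))
Remove guessing floor: (0.36 − 0.10)/(1 − 0.10) = 0.2889
logit = ln(0.2889/0.7111) = -0.9008
θ = b + logit/(a) = -1.77 + (-0.9008)/2.1000 = -2.1989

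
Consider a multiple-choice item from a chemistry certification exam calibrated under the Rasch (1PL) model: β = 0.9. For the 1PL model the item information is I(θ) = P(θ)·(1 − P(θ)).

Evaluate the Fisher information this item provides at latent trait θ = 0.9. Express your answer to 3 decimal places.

P = 1/(1+e^{0.0000}) = 0.5000
P(1−P) = 0.5000 × 0.5000 = 0.2500
I = P(1−P) = 0.25000

0.250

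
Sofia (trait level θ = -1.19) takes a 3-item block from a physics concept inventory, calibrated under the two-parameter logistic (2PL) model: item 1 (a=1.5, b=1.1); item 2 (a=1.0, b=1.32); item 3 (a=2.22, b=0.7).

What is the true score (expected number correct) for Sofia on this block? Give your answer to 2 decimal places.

P(θ) = 1 / (1 + exp(−a(θ − b)))
P_1 = 1/(1+e^{3.4350}) = 0.0312
P_2 = 1/(1+e^{2.5100}) = 0.0752
P_3 = 1/(1+e^{4.1958}) = 0.0148
E[score] = 0.0312 + 0.0752 + 0.0148 = 0.1212

0.12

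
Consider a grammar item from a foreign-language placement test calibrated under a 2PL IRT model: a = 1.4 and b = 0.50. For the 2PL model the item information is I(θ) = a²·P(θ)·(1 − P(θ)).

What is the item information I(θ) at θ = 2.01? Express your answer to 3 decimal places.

0.188

P = 1/(1+e^{-2.1140}) = 0.8923
P(1−P) = 0.8923 × 0.1077 = 0.0961
I = a² × P(1−P) = 1.4² × 0.0961 = 0.18842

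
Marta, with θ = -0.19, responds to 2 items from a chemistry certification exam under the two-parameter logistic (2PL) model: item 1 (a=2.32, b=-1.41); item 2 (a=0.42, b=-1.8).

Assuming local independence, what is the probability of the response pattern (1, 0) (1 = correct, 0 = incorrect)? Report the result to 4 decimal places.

0.3183

P(θ) = 1 / (1 + exp(−a(θ − b)))
P_1 = 1/(1+e^{-2.8304}) = 0.9443
P_2 = 1/(1+e^{-0.6762}) = 0.6629
L = P_1 × (1−P_2) = 0.9443 × 0.3371 = 0.31833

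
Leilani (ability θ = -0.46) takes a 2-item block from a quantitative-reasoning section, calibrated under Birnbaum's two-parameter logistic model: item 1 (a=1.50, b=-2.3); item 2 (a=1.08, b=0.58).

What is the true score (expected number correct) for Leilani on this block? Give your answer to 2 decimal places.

P(θ) = 1 / (1 + exp(−a(θ − b)))
P_1 = 1/(1+e^{-2.7600}) = 0.9405
P_2 = 1/(1+e^{1.1232}) = 0.2454
E[score] = 0.9405 + 0.2454 = 1.1859

1.19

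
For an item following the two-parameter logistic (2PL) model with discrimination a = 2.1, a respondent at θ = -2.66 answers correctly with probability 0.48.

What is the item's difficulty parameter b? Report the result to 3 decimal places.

P(θ) = 1 / (1 + exp(−a(θ − b)))
logit(0.48) = ln(0.48/0.52) = -0.0800
b = θ − logit/(a) = -2.66 − (-0.0800)/2.1000 = -2.6219

-2.622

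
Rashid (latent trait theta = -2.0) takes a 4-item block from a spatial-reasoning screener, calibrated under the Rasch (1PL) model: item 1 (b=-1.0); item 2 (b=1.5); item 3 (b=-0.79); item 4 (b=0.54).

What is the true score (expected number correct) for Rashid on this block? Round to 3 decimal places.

P(theta) = 1 / (1 + exp(−(theta − b)))
P_1 = 1/(1+e^{1.0000}) = 0.2689
P_2 = 1/(1+e^{3.5000}) = 0.0293
P_3 = 1/(1+e^{1.2100}) = 0.2297
P_4 = 1/(1+e^{2.5400}) = 0.0731
E[score] = 0.2689 + 0.0293 + 0.2297 + 0.0731 = 0.6011

0.601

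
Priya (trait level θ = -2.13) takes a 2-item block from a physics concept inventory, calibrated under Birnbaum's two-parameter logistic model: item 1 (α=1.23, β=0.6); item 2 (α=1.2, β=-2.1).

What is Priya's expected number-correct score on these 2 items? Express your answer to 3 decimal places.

P(θ) = 1 / (1 + exp(−α(θ − β)))
P_1 = 1/(1+e^{3.3579}) = 0.0336
P_2 = 1/(1+e^{0.0360}) = 0.4910
E[score] = 0.0336 + 0.4910 = 0.5246

0.525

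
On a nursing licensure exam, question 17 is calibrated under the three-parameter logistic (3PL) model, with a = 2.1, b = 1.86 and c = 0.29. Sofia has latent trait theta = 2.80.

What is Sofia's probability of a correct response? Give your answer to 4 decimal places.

P(theta) = c + (1 − c) · 1 / (1 + exp(−a(theta − b)))
Exponent: 2.1 × (2.80 − 1.86) = 1.9740
1/(1 + e^{-1.9740}) = 0.8780
P = 0.29 + 0.71 × 0.8780 = 0.9134

0.9134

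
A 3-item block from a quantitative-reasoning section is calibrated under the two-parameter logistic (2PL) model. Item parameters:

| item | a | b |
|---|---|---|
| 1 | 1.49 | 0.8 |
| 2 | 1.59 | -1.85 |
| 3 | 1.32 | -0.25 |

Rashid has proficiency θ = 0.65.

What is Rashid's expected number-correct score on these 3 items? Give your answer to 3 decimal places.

P(θ) = 1 / (1 + exp(−a(θ − b)))
P_1 = 1/(1+e^{0.2235}) = 0.4444
P_2 = 1/(1+e^{-3.9750}) = 0.9816
P_3 = 1/(1+e^{-1.1880}) = 0.7664
E[score] = 0.4444 + 0.9816 + 0.7664 = 2.1923

2.192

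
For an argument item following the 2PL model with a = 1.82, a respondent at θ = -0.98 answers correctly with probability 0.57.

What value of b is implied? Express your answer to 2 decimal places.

-1.13

P(θ) = 1 / (1 + exp(−a(θ − b)))
logit(0.57) = ln(0.57/0.43) = 0.2819
b = θ − logit/(a) = -0.98 − 0.2819/1.8200 = -1.1349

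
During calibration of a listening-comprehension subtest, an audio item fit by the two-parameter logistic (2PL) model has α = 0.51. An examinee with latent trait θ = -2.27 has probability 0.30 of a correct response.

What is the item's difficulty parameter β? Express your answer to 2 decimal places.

P(θ) = 1 / (1 + exp(−α(θ − β)))
logit(0.30) = ln(0.30/0.70) = -0.8473
β = θ − logit/(α) = -2.27 − (-0.8473)/0.5100 = -0.6086

-0.61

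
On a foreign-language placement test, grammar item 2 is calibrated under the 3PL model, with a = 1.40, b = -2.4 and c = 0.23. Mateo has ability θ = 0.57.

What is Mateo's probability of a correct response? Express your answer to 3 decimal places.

0.988

P(θ) = c + (1 − c) · 1 / (1 + exp(−a(θ − b)))
Exponent: 1.40 × (0.57 − (-2.4)) = 4.1580
1/(1 + e^{-4.1580}) = 0.9846
P = 0.23 + 0.77 × 0.9846 = 0.9881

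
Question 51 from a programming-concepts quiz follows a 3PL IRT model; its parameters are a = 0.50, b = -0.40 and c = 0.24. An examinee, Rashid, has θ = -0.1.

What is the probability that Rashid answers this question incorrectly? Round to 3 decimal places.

P(θ) = c + (1 − c) · 1 / (1 + exp(−a(θ − b)))
Exponent: 0.50 × (-0.1 − (-0.40)) = 0.1500
1/(1 + e^{-0.1500}) = 0.5374
P = 0.24 + 0.76 × 0.5374 = 0.6484
P(incorrect) = 1 − 0.6484 = 0.3516

0.352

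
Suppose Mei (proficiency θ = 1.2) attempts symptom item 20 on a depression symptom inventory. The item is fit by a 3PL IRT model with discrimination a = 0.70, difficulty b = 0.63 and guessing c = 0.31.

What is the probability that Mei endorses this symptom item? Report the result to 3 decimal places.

0.723

P(θ) = c + (1 − c) · 1 / (1 + exp(−a(θ − b)))
Exponent: 0.70 × (1.2 − 0.63) = 0.3990
1/(1 + e^{-0.3990}) = 0.5984
P = 0.31 + 0.69 × 0.5984 = 0.7229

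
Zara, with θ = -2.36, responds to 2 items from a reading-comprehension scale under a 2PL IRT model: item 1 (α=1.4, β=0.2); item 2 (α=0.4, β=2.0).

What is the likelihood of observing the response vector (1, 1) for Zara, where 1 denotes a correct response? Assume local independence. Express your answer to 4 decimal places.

P(θ) = 1 / (1 + exp(−α(θ − β)))
P_1 = 1/(1+e^{3.5840}) = 0.0270
P_2 = 1/(1+e^{1.7440}) = 0.1488
L = P_1 × P_2 = 0.0270 × 0.1488 = 0.00402

0.0040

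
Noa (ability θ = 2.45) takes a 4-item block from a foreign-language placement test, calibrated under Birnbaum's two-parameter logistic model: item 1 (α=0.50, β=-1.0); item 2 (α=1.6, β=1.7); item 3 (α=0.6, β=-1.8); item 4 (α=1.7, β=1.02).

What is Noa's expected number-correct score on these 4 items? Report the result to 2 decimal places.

P(θ) = 1 / (1 + exp(−α(θ − β)))
P_1 = 1/(1+e^{-1.7250}) = 0.8488
P_2 = 1/(1+e^{-1.2000}) = 0.7685
P_3 = 1/(1+e^{-2.5500}) = 0.9276
P_4 = 1/(1+e^{-2.4310}) = 0.9192
E[score] = 0.8488 + 0.7685 + 0.9276 + 0.9192 = 3.4640

3.46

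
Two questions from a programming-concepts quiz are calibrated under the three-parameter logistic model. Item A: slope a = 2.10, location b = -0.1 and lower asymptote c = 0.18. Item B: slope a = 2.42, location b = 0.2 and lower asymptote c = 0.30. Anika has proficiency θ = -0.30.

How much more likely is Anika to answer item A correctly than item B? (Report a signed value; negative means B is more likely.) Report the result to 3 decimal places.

P(θ) = c + (1 − c) · 1 / (1 + exp(−a(θ − b)))
P_A = 0.5051
P_B = 0.4608
P_A − P_B = 0.0444

0.044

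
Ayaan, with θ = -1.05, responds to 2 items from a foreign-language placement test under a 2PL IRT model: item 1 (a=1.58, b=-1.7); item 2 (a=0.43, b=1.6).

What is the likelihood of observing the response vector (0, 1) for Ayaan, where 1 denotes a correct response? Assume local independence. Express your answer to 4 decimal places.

0.0639

P(θ) = 1 / (1 + exp(−a(θ − b)))
P_1 = 1/(1+e^{-1.0270}) = 0.7363
P_2 = 1/(1+e^{1.1395}) = 0.2424
L = (1−P_1) × P_2 = 0.2637 × 0.2424 = 0.06392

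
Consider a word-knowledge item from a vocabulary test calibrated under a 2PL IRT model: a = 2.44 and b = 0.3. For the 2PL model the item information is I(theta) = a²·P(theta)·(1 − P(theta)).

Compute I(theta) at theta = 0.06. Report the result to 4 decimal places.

P = 1/(1+e^{0.5856}) = 0.3576
P(1−P) = 0.3576 × 0.6424 = 0.2297
I = a² × P(1−P) = 2.44² × 0.2297 = 1.36775

1.3678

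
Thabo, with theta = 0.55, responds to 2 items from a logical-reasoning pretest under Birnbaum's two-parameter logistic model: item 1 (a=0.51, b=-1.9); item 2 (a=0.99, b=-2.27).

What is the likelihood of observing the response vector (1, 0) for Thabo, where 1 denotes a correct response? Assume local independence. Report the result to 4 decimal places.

0.0449

P(theta) = 1 / (1 + exp(−a(theta − b)))
P_1 = 1/(1+e^{-1.2495}) = 0.7772
P_2 = 1/(1+e^{-2.7918}) = 0.9422
L = P_1 × (1−P_2) = 0.7772 × 0.0578 = 0.04490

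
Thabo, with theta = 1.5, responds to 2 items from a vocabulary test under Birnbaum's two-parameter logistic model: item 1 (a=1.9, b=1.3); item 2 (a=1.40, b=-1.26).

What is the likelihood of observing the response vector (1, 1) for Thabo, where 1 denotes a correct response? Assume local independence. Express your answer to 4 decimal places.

P(theta) = 1 / (1 + exp(−a(theta − b)))
P_1 = 1/(1+e^{-0.3800}) = 0.5939
P_2 = 1/(1+e^{-3.8640}) = 0.9794
L = P_1 × P_2 = 0.5939 × 0.9794 = 0.58167

0.5817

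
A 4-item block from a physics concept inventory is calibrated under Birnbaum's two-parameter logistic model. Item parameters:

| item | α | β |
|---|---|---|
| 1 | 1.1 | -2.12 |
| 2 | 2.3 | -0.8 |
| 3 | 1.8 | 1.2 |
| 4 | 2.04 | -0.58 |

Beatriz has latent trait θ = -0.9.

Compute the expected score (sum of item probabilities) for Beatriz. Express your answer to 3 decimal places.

1.600

P(θ) = 1 / (1 + exp(−α(θ − β)))
P_1 = 1/(1+e^{-1.3420}) = 0.7928
P_2 = 1/(1+e^{0.2300}) = 0.4428
P_3 = 1/(1+e^{3.7800}) = 0.0223
P_4 = 1/(1+e^{0.6528}) = 0.3424
E[score] = 0.7928 + 0.4428 + 0.0223 + 0.3424 = 1.6002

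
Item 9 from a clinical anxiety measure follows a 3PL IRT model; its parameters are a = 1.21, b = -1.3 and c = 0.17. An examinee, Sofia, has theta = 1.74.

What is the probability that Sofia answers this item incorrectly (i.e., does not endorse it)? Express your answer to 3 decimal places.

0.020

P(theta) = c + (1 − c) · 1 / (1 + exp(−a(theta − b)))
Exponent: 1.21 × (1.74 − (-1.3)) = 3.6784
1/(1 + e^{-3.6784}) = 0.9754
P = 0.17 + 0.83 × 0.9754 = 0.9795
P(incorrect) = 1 − 0.9795 = 0.0205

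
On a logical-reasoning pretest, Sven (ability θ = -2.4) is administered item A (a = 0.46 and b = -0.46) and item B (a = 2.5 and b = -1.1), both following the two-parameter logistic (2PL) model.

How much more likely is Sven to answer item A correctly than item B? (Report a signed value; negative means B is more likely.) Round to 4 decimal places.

P(θ) = 1 / (1 + exp(−a(θ − b)))
P_A = 0.2906
P_B = 0.0373
P_A − P_B = 0.2533

0.2533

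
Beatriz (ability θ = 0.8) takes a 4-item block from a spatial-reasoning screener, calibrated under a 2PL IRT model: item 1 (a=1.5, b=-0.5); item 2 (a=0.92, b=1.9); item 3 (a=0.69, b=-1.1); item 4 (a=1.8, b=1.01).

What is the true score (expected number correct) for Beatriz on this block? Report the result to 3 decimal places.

P(θ) = 1 / (1 + exp(−a(θ − b)))
P_1 = 1/(1+e^{-1.9500}) = 0.8754
P_2 = 1/(1+e^{1.0120}) = 0.2666
P_3 = 1/(1+e^{-1.3110}) = 0.7877
P_4 = 1/(1+e^{0.3780}) = 0.4066
E[score] = 0.8754 + 0.2666 + 0.7877 + 0.4066 = 2.3363

2.336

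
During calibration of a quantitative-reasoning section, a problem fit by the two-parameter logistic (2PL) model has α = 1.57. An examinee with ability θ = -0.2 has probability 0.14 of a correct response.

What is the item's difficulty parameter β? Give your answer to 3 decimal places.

P(θ) = 1 / (1 + exp(−α(θ − β)))
logit(0.14) = ln(0.14/0.86) = -1.8153
β = θ − logit/(α) = -0.2 − (-1.8153)/1.5700 = 0.9562

0.956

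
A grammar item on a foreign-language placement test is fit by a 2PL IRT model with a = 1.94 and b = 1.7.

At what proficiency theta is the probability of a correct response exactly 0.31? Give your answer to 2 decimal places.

P(theta) = 1 / (1 + exp(−a(theta − b)))
logit = ln(0.3100/0.6900) = -0.8001
theta = b + logit/(a) = 1.7 + (-0.8001)/1.9400 = 1.2876

1.29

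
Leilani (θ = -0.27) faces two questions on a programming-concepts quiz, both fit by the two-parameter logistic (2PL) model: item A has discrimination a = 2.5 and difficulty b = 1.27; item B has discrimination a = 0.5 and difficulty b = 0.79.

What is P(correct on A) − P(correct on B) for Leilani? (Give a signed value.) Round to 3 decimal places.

P(θ) = 1 / (1 + exp(−a(θ − b)))
P_A = 0.0208
P_B = 0.3705
P_A − P_B = -0.3497

-0.350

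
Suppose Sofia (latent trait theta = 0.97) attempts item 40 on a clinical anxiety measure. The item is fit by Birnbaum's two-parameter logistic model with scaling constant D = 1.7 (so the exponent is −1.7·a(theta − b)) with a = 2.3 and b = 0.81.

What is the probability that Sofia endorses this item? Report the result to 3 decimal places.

P(theta) = 1 / (1 + exp(−D·a(theta − b)))
Exponent: 1.7 × 2.3 × (0.97 − 0.81) = 0.6256
1/(1 + e^{-0.6256}) = 0.6515
P = 0.6515

0.651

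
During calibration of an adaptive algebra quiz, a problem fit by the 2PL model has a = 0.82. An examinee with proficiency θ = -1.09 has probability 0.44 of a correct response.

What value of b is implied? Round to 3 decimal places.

P(θ) = 1 / (1 + exp(−a(θ − b)))
logit(0.44) = ln(0.44/0.56) = -0.2412
b = θ − logit/(a) = -1.09 − (-0.2412)/0.8200 = -0.7959

-0.796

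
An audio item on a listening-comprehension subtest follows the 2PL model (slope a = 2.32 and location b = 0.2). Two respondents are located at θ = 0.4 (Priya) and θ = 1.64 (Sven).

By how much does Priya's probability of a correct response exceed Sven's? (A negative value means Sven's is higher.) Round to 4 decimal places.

P(θ) = 1 / (1 + exp(−a(θ − b)))
P(Priya) = 0.6140  [exponent 0.4640]
P(Sven) = 0.9658  [exponent 3.3408]
Difference = 0.6140 − 0.9658 = -0.3518

-0.3518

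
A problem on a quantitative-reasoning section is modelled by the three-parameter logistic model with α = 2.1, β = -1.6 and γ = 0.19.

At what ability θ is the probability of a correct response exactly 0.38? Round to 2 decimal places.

P(θ) = γ + (1 − γ) · 1 / (1 + exp(−α(θ − β)))
Remove guessing floor: (0.38 − 0.19)/(1 − 0.19) = 0.2346
logit = ln(0.2346/0.7654) = -1.1827
θ = β + logit/(α) = -1.6 + (-1.1827)/2.1000 = -2.1632

-2.16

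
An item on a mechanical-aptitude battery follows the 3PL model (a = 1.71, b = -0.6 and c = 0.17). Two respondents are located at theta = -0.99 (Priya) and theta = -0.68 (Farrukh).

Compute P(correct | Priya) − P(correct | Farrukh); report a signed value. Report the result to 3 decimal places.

P(theta) = c + (1 − c) · 1 / (1 + exp(−a(theta − b)))
P(Priya) = 0.4515  [exponent -0.6669]
P(Farrukh) = 0.5567  [exponent -0.1368]
Difference = 0.4515 − 0.5567 = -0.1051

-0.105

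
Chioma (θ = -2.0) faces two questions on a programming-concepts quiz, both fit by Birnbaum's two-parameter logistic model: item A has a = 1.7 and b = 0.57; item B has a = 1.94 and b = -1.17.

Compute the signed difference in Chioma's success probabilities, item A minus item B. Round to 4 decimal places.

-0.1541

P(θ) = 1 / (1 + exp(−a(θ − b)))
P_A = 0.0125
P_B = 0.1666
P_A − P_B = -0.1541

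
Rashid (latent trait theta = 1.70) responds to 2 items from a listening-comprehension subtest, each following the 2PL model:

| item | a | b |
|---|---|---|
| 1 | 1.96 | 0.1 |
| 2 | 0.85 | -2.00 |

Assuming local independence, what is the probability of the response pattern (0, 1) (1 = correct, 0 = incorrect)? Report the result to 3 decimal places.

0.040

P(theta) = 1 / (1 + exp(−a(theta − b)))
P_1 = 1/(1+e^{-3.1360}) = 0.9584
P_2 = 1/(1+e^{-3.1450}) = 0.9587
L = (1−P_1) × P_2 = 0.0416 × 0.9587 = 0.03993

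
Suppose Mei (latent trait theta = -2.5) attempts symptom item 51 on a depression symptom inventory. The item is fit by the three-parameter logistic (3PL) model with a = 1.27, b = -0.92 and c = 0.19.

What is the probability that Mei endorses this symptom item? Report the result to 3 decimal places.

0.286

P(theta) = c + (1 − c) · 1 / (1 + exp(−a(theta − b)))
Exponent: 1.27 × (-2.5 − (-0.92)) = -2.0066
1/(1 + e^{2.0066}) = 0.1185
P = 0.19 + 0.81 × 0.1185 = 0.2860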